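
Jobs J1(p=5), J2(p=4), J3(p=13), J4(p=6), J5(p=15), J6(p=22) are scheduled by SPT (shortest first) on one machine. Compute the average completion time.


SPT order: J2 → J1 → J4 → J3 → J5 → J6
Completion times:
  J2: C=4
  J1: C=9
  J4: C=15
  J3: C=28
  J5: C=43
  J6: C=65
Sum = 164, n = 6
Mean flow = 164/6
= 27.33


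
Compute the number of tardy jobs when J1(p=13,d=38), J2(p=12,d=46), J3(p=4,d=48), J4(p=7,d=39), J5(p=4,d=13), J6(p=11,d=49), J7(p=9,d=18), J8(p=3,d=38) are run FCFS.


Completion vs due date:
  J1: C=13, d=38 → on time
  J2: C=25, d=46 → on time
  J3: C=29, d=48 → on time
  J4: C=36, d=39 → on time
  J5: C=40, d=13 → TARDY
  J6: C=51, d=49 → TARDY
  J7: C=60, d=18 → TARDY
  J8: C=63, d=38 → TARDY
Tardy jobs: J5, J6, J7, J8
Count = 4


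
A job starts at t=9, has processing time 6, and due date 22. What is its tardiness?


Completion = start + processing = 9 + 6 = 15
Tardiness = max(0, C - d) = max(0, 15 - 22)
= max(0, -7)
= 0


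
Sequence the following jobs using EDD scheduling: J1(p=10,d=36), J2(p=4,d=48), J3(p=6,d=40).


EDD: sort by earliest due date
  J1: d=36, p=10
  J3: d=40, p=6
  J2: d=48, p=4
Order: J1 → J3 → J2


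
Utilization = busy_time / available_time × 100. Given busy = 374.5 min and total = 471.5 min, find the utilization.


Utilization = busy / total × 100
= 374.5 / 471.5 × 100
= 79.4%


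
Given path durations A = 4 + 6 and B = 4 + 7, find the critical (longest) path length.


Path A: 4 + 6 = 10
Path B: 4 + 7 = 11
Critical path = longest = max(10, 11)
= 11 (Path B)


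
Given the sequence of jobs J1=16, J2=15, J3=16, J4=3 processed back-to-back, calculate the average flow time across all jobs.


Completion times:
  J1: completes at 16
  J2: completes at 31
  J3: completes at 47
  J4: completes at 50
Sum = 144
Average = 144/4
= 36.00


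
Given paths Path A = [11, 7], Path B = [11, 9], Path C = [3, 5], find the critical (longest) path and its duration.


Path A: 11 + 7 = 18
Path B: 11 + 9 = 20
Path C: 3 + 5 = 8
Critical path = longest = max(18, 20, 8)
= 20 (Path B)


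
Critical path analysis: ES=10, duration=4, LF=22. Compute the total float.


EF = ES + duration = 10 + 4 = 14
LS = LF - duration = 22 - 4 = 18
Total Float = LF - EF = 22 - 14
(or LS - ES = 18 - 10)
= 8


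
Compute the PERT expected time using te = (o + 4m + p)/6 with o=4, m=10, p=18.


te = (o + 4m + p) / 6
= (4 + 4×10 + 18) / 6
= (4 + 40 + 18) / 6
= 62 / 6
= 10.33


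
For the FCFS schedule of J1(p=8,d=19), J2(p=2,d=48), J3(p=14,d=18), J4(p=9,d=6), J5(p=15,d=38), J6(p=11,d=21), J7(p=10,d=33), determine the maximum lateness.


Lateness per job (L = C - d):
  J1: C=8, d=19, L=-11
  J2: C=10, d=48, L=-38
  J3: C=24, d=18, L=6
  J4: C=33, d=6, L=27
  J5: C=48, d=38, L=10
  J6: C=59, d=21, L=38
  J7: C=69, d=33, L=36
Lmax = max(-11, -38, 6, 27, 10, 38, 36)
= 38


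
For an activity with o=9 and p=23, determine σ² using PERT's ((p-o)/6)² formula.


σ² = ((p - o) / 6)² = (p - o)² / 36
= (23 - 9)² / 36
= 14² / 36
= 196 / 36
= 5.4444


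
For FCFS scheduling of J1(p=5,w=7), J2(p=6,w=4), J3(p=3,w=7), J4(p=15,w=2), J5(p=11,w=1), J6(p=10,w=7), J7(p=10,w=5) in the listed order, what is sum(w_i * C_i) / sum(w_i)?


Completion times:
  J1: C=5, w×C=7×5=35
  J2: C=11, w×C=4×11=44
  J3: C=14, w×C=7×14=98
  J4: C=29, w×C=2×29=58
  J5: C=40, w×C=1×40=40
  J6: C=50, w×C=7×50=350
  J7: C=60, w×C=5×60=300
Sum w×C = 925
Sum w = 33
Weighted avg = 925/33
= 28.03


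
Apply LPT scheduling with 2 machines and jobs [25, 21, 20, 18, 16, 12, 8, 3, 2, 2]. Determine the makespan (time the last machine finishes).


Jobs (LPT sorted): [25, 21, 20, 18, 16, 12, 8, 3, 2, 2]
Machines: 2
  J=25 → Machine 1 (load: 0+25=25)
  J=21 → Machine 2 (load: 0+21=21)
  J=20 → Machine 2 (load: 21+20=41)
  J=18 → Machine 1 (load: 25+18=43)
  J=16 → Machine 2 (load: 41+16=57)
  J=12 → Machine 1 (load: 43+12=55)
  J=8 → Machine 1 (load: 55+8=63)
  J=3 → Machine 2 (load: 57+3=60)
  J=2 → Machine 2 (load: 60+2=62)
  J=2 → Machine 2 (load: 62+2=64)
Machine loads: [63, 64]
Makespan = max = 64 time units


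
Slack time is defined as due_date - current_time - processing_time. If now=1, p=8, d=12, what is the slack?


Slack = due - current_time - processing
= 12 - 1 - 8
= 3


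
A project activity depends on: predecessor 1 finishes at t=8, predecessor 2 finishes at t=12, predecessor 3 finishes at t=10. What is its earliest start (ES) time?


ES = max of all predecessor completion times
Predecessors: [8, 12, 10]
ES = max(8, 12, 10)
= 12


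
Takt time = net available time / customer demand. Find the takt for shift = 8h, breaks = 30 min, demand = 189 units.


Available = 8×60 - 30 = 450 min
Takt time = 450 / 189
= 2.38 min/unit


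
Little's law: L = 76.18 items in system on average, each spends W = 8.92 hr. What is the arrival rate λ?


Little's law: L = λW → λ = L / W
= 76.18 / 8.92
= 8.54 per hour


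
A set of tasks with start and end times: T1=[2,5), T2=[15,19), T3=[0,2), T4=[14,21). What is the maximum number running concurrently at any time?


Check each time point for overlaps:
  t=15: 2 tasks active (T2, T4)
Max concurrent = 2


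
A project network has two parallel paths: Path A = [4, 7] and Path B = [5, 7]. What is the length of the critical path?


Path A: 4 + 7 = 11
Path B: 5 + 7 = 12
Critical path = longest = max(11, 12)
= 12 (Path B)


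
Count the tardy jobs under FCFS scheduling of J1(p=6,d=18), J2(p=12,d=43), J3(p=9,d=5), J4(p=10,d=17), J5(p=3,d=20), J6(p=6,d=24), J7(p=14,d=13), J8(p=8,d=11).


Completion vs due date:
  J1: C=6, d=18 → on time
  J2: C=18, d=43 → on time
  J3: C=27, d=5 → TARDY
  J4: C=37, d=17 → TARDY
  J5: C=40, d=20 → TARDY
  J6: C=46, d=24 → TARDY
  J7: C=60, d=13 → TARDY
  J8: C=68, d=11 → TARDY
Tardy jobs: J3, J4, J5, J6, J7, J8
Count = 6


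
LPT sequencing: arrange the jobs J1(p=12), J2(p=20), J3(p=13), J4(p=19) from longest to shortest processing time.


LPT: sort by longest processing time first
  J2: p=20
  J4: p=19
  J3: p=13
  J1: p=12
Order: J2 → J4 → J3 → J1


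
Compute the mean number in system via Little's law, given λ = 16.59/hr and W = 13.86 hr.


Little's law: L = λ × W
= 16.59 × 13.86
= 229.94


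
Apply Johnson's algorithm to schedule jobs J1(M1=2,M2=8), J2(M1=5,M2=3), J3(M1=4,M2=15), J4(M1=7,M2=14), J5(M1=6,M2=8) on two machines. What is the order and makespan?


Johnson's rule:
Group 1 (M1≤M2, sort by M1): ['J1', 'J3', 'J5', 'J4']
Group 2 (M1>M2, sort desc M2): ['J2']
Sequence: J1 → J3 → J5 → J4 → J2
Makespan calculation:
  J1: M1 done=2, M2 done=10
  J3: M1 done=6, M2 done=25
  J5: M1 done=12, M2 done=33
  J4: M1 done=19, M2 done=47
  J2: M1 done=24, M2 done=50
= Sequence: J1 → J3 → J5 → J4 → J2, Makespan: 50


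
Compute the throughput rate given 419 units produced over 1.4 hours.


Throughput = units / time
= 419 / 1.4
= 299.3 units/hour


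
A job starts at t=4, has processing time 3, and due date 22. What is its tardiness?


Completion = start + processing = 4 + 3 = 7
Tardiness = max(0, C - d) = max(0, 7 - 22)
= max(0, -15)
= 0


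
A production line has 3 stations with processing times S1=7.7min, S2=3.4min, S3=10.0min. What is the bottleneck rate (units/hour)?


Bottleneck = longest station time
Station times: [7.7, 3.4, 10.0]
Max = 10.0 min
Rate = 60 / 10.0
= 6.00 units/hour (bottleneck: 10.0min)


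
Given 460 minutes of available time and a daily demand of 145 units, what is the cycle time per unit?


Cycle time = available time / demand
= 460 / 145
= 3.17 min/unit


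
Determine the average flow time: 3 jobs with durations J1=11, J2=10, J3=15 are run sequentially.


Completion times:
  J1: completes at 11
  J2: completes at 21
  J3: completes at 36
Sum = 68
Average = 68/3
= 22.67


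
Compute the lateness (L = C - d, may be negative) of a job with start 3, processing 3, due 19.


Completion = 3 + 3 = 6
Lateness = C - d = 6 - 19
= -13


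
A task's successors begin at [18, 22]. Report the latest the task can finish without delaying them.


LF = min of all successor start times
Successors start at: [18, 22]
LF = min(18, 22)
= 18


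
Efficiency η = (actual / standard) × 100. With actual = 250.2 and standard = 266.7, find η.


Efficiency = (actual / standard) × 100
= (250.2 / 266.7) × 100
= 93.8%


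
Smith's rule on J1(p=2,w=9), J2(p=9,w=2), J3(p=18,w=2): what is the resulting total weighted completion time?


WSPT order (by p/w): J1 → J2 → J3
  J1: C=2, w·C=9×2=18
  J2: C=11, w·C=2×11=22
  J3: C=29, w·C=2×29=58
Σ w·C = 98
= 98


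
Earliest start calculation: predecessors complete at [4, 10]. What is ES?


ES = max of all predecessor completion times
Predecessors: [4, 10]
ES = max(4, 10)
= 10


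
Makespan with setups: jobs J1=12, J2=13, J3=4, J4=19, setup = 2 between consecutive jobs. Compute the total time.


Makespan = Σ processing + (n-1) × setup
= (12 + 13 + 4 + 19) + (4-1)×2
= 48 + 6
= 54 time units


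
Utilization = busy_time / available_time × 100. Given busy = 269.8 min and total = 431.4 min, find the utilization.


Utilization = busy / total × 100
= 269.8 / 431.4 × 100
= 62.5%


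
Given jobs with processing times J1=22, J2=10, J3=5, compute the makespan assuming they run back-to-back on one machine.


Sequential makespan: sum all processing times
= 22 + 10 + 5
= 37 time units


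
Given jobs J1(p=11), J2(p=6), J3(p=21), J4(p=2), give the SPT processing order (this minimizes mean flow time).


SPT: sort by shortest processing time
  J4: p=2
  J2: p=6
  J1: p=11
  J3: p=21
Order: J4 → J2 → J1 → J3


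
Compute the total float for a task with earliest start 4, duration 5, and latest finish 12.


EF = ES + duration = 4 + 5 = 9
LS = LF - duration = 12 - 5 = 7
Total Float = LF - EF = 12 - 9
(or LS - ES = 7 - 4)
= 3


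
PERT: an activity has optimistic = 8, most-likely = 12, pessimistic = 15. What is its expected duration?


te = (o + 4m + p) / 6
= (8 + 4×12 + 15) / 6
= (8 + 48 + 15) / 6
= 71 / 6
= 11.83


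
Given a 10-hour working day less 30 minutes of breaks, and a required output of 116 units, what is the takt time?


Available = 10×60 - 30 = 570 min
Takt time = 570 / 116
= 4.91 min/unit


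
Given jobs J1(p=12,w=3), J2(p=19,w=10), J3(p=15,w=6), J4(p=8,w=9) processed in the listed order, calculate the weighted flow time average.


Completion times:
  J1: C=12, w×C=3×12=36
  J2: C=31, w×C=10×31=310
  J3: C=46, w×C=6×46=276
  J4: C=54, w×C=9×54=486
Sum w×C = 1108
Sum w = 28
Weighted avg = 1108/28
= 39.57


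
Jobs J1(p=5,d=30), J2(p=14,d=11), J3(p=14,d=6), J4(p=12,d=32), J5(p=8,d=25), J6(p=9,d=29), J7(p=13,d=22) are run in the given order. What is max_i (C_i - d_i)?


Lateness per job (L = C - d):
  J1: C=5, d=30, L=-25
  J2: C=19, d=11, L=8
  J3: C=33, d=6, L=27
  J4: C=45, d=32, L=13
  J5: C=53, d=25, L=28
  J6: C=62, d=29, L=33
  J7: C=75, d=22, L=53
Lmax = max(-25, 8, 27, 13, 28, 33, 53)
= 53


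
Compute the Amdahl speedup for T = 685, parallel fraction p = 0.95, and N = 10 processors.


Amdahl's law: T_p = T × ((1-p) + p/N)
= 685 × ((1-0.95) + 0.95/10)
= 685 × (0.05 + 0.0950)
= 685 × 0.1450
= 99.33
Speedup = 685/99.33
= 6.90×


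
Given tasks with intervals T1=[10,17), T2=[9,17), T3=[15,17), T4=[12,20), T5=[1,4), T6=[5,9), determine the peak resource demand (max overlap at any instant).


Check each time point for overlaps:
  t=15: 4 tasks active (T1, T2, T3, T4)
Max concurrent = 4


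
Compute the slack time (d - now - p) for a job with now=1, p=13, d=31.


Slack = due - current_time - processing
= 31 - 1 - 13
= 17


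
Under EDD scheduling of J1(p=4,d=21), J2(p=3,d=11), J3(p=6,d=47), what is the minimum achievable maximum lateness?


EDD order: J2 → J1 → J3
Completion and lateness:
  J2: C=3, d=11, L=3-11=-8
  J1: C=7, d=21, L=7-21=-14
  J3: C=13, d=47, L=13-47=-34
Lmax = max(-8, -14, -34)
= -8


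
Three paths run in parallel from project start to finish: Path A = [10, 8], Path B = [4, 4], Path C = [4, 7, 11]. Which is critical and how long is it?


Path A: 10 + 8 = 18
Path B: 4 + 4 = 8
Path C: 4 + 7 + 11 = 22
Critical path = longest = max(18, 8, 22)
= 22 (Path C)


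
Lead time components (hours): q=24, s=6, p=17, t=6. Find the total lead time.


Lead time = queue + setup + processing + transit
= 24 + 6 + 17 + 6
= 53 hours


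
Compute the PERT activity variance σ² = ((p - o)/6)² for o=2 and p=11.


σ² = ((p - o) / 6)² = (p - o)² / 36
= (11 - 2)² / 36
= 9² / 36
= 81 / 36
= 2.2500


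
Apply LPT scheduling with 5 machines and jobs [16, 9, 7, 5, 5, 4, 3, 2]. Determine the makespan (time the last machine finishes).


Jobs (LPT sorted): [16, 9, 7, 5, 5, 4, 3, 2]
Machines: 5
  J=16 → Machine 1 (load: 0+16=16)
  J=9 → Machine 2 (load: 0+9=9)
  J=7 → Machine 3 (load: 0+7=7)
  J=5 → Machine 4 (load: 0+5=5)
  J=5 → Machine 5 (load: 0+5=5)
  J=4 → Machine 4 (load: 5+4=9)
  J=3 → Machine 5 (load: 5+3=8)
  J=2 → Machine 3 (load: 7+2=9)
Machine loads: [16, 9, 9, 9, 8]
Makespan = max = 16 time units


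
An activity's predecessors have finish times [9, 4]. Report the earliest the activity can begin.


ES = max of all predecessor completion times
Predecessors: [9, 4]
ES = max(9, 4)
= 9


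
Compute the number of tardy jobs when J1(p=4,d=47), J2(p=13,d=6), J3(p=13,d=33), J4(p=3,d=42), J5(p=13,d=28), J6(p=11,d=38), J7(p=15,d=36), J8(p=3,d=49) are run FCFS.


Completion vs due date:
  J1: C=4, d=47 → on time
  J2: C=17, d=6 → TARDY
  J3: C=30, d=33 → on time
  J4: C=33, d=42 → on time
  J5: C=46, d=28 → TARDY
  J6: C=57, d=38 → TARDY
  J7: C=72, d=36 → TARDY
  J8: C=75, d=49 → TARDY
Tardy jobs: J2, J5, J6, J7, J8
Count = 5


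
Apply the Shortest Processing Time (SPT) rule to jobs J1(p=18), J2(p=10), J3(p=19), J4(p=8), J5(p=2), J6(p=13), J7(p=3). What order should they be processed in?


SPT: sort by shortest processing time
  J5: p=2
  J7: p=3
  J4: p=8
  J2: p=10
  J6: p=13
  J1: p=18
  J3: p=19
Order: J5 → J7 → J4 → J2 → J6 → J1 → J3


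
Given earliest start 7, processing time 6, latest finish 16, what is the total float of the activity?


EF = ES + duration = 7 + 6 = 13
LS = LF - duration = 16 - 6 = 10
Total Float = LF - EF = 16 - 13
(or LS - ES = 10 - 7)
= 3


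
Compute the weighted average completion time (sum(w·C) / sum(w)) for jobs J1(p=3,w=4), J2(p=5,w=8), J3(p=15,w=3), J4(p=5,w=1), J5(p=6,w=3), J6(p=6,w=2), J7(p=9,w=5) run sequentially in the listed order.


Completion times:
  J1: C=3, w×C=4×3=12
  J2: C=8, w×C=8×8=64
  J3: C=23, w×C=3×23=69
  J4: C=28, w×C=1×28=28
  J5: C=34, w×C=3×34=102
  J6: C=40, w×C=2×40=80
  J7: C=49, w×C=5×49=245
Sum w×C = 600
Sum w = 26
Weighted avg = 600/26
= 23.08


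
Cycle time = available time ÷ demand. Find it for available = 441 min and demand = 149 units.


Cycle time = available time / demand
= 441 / 149
= 2.96 min/unit


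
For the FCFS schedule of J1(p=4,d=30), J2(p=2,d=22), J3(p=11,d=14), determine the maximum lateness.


Lateness per job (L = C - d):
  J1: C=4, d=30, L=-26
  J2: C=6, d=22, L=-16
  J3: C=17, d=14, L=3
Lmax = max(-26, -16, 3)
= 3


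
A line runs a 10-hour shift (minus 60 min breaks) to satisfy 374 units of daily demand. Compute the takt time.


Available = 10×60 - 60 = 540 min
Takt time = 540 / 374
= 1.44 min/unit


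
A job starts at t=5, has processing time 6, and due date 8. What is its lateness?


Completion = 5 + 6 = 11
Lateness = C - d = 11 - 8
= 3


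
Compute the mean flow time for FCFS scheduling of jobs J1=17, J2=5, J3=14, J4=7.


Completion times:
  J1: completes at 17
  J2: completes at 22
  J3: completes at 36
  J4: completes at 43
Sum = 118
Average = 118/4
= 29.50


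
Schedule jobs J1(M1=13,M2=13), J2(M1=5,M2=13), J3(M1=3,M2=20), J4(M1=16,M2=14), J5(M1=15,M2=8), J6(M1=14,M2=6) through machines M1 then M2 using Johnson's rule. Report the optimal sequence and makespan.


Johnson's rule:
Group 1 (M1≤M2, sort by M1): ['J3', 'J2', 'J1']
Group 2 (M1>M2, sort desc M2): ['J4', 'J5', 'J6']
Sequence: J3 → J2 → J1 → J4 → J5 → J6
Makespan calculation:
  J3: M1 done=3, M2 done=23
  J2: M1 done=8, M2 done=36
  J1: M1 done=21, M2 done=49
  J4: M1 done=37, M2 done=63
  J5: M1 done=52, M2 done=71
  J6: M1 done=66, M2 done=77
= Sequence: J3 → J2 → J1 → J4 → J5 → J6, Makespan: 77


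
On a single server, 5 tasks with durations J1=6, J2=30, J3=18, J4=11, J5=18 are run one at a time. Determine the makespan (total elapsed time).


Sequential makespan: sum all processing times
= 6 + 30 + 18 + 11 + 18
= 83 time units


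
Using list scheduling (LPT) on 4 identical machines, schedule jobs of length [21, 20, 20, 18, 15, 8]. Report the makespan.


Jobs (LPT sorted): [21, 20, 20, 18, 15, 8]
Machines: 4
  J=21 → Machine 1 (load: 0+21=21)
  J=20 → Machine 2 (load: 0+20=20)
  J=20 → Machine 3 (load: 0+20=20)
  J=18 → Machine 4 (load: 0+18=18)
  J=15 → Machine 4 (load: 18+15=33)
  J=8 → Machine 2 (load: 20+8=28)
Machine loads: [21, 28, 20, 33]
Makespan = max = 33 time units


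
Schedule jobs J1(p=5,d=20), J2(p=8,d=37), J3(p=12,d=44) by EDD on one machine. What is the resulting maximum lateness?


EDD order: J1 → J2 → J3
Completion and lateness:
  J1: C=5, d=20, L=5-20=-15
  J2: C=13, d=37, L=13-37=-24
  J3: C=25, d=44, L=25-44=-19
Lmax = max(-15, -24, -19)
= -15


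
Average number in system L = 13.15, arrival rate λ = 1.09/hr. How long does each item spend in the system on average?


Little's law: L = λW → W = L / λ
= 13.15 / 1.09
= 12.06 hours


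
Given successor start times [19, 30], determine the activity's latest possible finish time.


LF = min of all successor start times
Successors start at: [19, 30]
LF = min(19, 30)
= 19


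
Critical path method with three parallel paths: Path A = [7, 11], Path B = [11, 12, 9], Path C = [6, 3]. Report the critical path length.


Path A: 7 + 11 = 18
Path B: 11 + 12 + 9 = 32
Path C: 6 + 3 = 9
Critical path = longest = max(18, 32, 9)
= 32 (Path B)


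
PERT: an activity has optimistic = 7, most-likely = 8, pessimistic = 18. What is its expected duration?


te = (o + 4m + p) / 6
= (7 + 4×8 + 18) / 6
= (7 + 32 + 18) / 6
= 57 / 6
= 9.50


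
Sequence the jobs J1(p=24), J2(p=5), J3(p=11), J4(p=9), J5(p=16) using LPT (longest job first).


LPT: sort by longest processing time first
  J1: p=24
  J5: p=16
  J3: p=11
  J4: p=9
  J2: p=5
Order: J1 → J5 → J3 → J4 → J2


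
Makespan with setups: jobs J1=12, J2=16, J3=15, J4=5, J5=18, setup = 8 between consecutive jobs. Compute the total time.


Makespan = Σ processing + (n-1) × setup
= (12 + 16 + 15 + 5 + 18) + (5-1)×8
= 66 + 32
= 98 time units


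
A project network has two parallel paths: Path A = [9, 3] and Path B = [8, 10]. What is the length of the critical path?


Path A: 9 + 3 = 12
Path B: 8 + 10 = 18
Critical path = longest = max(12, 18)
= 18 (Path B)


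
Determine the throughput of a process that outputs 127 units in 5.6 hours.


Throughput = units / time
= 127 / 5.6
= 22.7 units/hour


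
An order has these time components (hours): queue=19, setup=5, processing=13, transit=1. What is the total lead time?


Lead time = queue + setup + processing + transit
= 19 + 5 + 13 + 1
= 38 hours


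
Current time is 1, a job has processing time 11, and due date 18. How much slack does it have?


Slack = due - current_time - processing
= 18 - 1 - 11
= 6


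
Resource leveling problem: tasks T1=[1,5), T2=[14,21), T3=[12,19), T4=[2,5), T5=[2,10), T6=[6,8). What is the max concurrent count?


Check each time point for overlaps:
  t=2: 3 tasks active (T1, T4, T5)
Max concurrent = 3


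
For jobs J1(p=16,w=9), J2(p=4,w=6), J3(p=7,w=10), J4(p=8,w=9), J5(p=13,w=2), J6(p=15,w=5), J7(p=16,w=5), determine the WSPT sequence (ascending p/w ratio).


WSPT (Smith's rule): sort by p/w ascending
  J2: p/w = 4/6 = 0.667
  J3: p/w = 7/10 = 0.700
  J4: p/w = 8/9 = 0.889
  J1: p/w = 16/9 = 1.778
  J6: p/w = 15/5 = 3.000
  J7: p/w = 16/5 = 3.200
  J5: p/w = 13/2 = 6.500
Order: J2 → J3 → J4 → J1 → J6 → J7 → J5


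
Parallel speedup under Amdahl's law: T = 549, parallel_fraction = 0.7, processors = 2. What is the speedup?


Amdahl's law: T_p = T × ((1-p) + p/N)
= 549 × ((1-0.7) + 0.7/2)
= 549 × (0.30 + 0.3500)
= 549 × 0.6500
= 356.85
Speedup = 549/356.85
= 1.54×


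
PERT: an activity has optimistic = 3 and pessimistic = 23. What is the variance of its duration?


σ² = ((p - o) / 6)² = (p - o)² / 36
= (23 - 3)² / 36
= 20² / 36
= 400 / 36
= 11.1111


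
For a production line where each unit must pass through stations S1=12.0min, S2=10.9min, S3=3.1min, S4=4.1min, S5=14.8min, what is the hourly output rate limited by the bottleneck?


Bottleneck = longest station time
Station times: [12.0, 10.9, 3.1, 4.1, 14.8]
Max = 14.8 min
Rate = 60 / 14.8
= 4.05 units/hour (bottleneck: 14.8min)


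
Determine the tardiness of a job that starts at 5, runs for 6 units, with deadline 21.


Completion = start + processing = 5 + 6 = 11
Tardiness = max(0, C - d) = max(0, 11 - 21)
= max(0, -10)
= 0


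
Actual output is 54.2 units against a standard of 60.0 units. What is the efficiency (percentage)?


Efficiency = (actual / standard) × 100
= (54.2 / 60.0) × 100
= 90.3%


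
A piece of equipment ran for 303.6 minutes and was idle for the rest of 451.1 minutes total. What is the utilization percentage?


Utilization = busy / total × 100
= 303.6 / 451.1 × 100
= 67.3%


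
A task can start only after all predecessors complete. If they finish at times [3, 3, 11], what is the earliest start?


ES = max of all predecessor completion times
Predecessors: [3, 3, 11]
ES = max(3, 3, 11)
= 11


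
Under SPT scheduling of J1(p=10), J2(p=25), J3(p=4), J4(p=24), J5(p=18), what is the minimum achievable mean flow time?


SPT order: J3 → J1 → J5 → J4 → J2
Completion times:
  J3: C=4
  J1: C=14
  J5: C=32
  J4: C=56
  J2: C=81
Sum = 187, n = 5
Mean flow = 187/5
= 37.40


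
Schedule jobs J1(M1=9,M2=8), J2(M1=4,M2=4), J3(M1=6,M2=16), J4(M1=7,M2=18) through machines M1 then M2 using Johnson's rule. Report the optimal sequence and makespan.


Johnson's rule:
Group 1 (M1≤M2, sort by M1): ['J2', 'J3', 'J4']
Group 2 (M1>M2, sort desc M2): ['J1']
Sequence: J2 → J3 → J4 → J1
Makespan calculation:
  J2: M1 done=4, M2 done=8
  J3: M1 done=10, M2 done=26
  J4: M1 done=17, M2 done=44
  J1: M1 done=26, M2 done=52
= Sequence: J2 → J3 → J4 → J1, Makespan: 52


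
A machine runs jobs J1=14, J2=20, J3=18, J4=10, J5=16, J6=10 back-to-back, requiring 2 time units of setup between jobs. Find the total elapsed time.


Makespan = Σ processing + (n-1) × setup
= (14 + 20 + 18 + 10 + 16 + 10) + (6-1)×2
= 88 + 10
= 98 time units


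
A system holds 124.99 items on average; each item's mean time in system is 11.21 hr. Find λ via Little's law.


Little's law: L = λW → λ = L / W
= 124.99 / 11.21
= 11.15 per hour


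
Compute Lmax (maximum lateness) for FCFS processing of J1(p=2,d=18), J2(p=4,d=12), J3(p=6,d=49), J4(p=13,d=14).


Lateness per job (L = C - d):
  J1: C=2, d=18, L=-16
  J2: C=6, d=12, L=-6
  J3: C=12, d=49, L=-37
  J4: C=25, d=14, L=11
Lmax = max(-16, -6, -37, 11)
= 11


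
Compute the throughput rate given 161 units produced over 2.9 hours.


Throughput = units / time
= 161 / 2.9
= 55.5 units/hour


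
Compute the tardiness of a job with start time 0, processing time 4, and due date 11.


Completion = start + processing = 0 + 4 = 4
Tardiness = max(0, C - d) = max(0, 4 - 11)
= max(0, -7)
= 0


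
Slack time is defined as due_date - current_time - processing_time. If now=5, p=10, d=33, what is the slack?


Slack = due - current_time - processing
= 33 - 5 - 10
= 18


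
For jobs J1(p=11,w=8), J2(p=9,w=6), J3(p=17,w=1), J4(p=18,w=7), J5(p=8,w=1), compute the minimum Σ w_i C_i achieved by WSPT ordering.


WSPT order (by p/w): J1 → J2 → J4 → J5 → J3
  J1: C=11, w·C=8×11=88
  J2: C=20, w·C=6×20=120
  J4: C=38, w·C=7×38=266
  J5: C=46, w·C=1×46=46
  J3: C=63, w·C=1×63=63
Σ w·C = 583
= 583


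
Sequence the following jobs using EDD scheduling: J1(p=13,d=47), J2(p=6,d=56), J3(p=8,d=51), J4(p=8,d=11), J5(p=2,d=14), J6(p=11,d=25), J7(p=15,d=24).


EDD: sort by earliest due date
  J4: d=11, p=8
  J5: d=14, p=2
  J7: d=24, p=15
  J6: d=25, p=11
  J1: d=47, p=13
  J3: d=51, p=8
  J2: d=56, p=6
Order: J4 → J5 → J7 → J6 → J1 → J3 → J2


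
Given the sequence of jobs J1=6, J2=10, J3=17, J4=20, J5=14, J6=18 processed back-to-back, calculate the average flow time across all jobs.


Completion times:
  J1: completes at 6
  J2: completes at 16
  J3: completes at 33
  J4: completes at 53
  J5: completes at 67
  J6: completes at 85
Sum = 260
Average = 260/6
= 43.33


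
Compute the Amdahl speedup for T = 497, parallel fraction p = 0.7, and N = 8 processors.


Amdahl's law: T_p = T × ((1-p) + p/N)
= 497 × ((1-0.7) + 0.7/8)
= 497 × (0.30 + 0.0875)
= 497 × 0.3875
= 192.59
Speedup = 497/192.59
= 2.58×


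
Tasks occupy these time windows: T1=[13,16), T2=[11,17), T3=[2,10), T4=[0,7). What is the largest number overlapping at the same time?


Check each time point for overlaps:
  t=2: 2 tasks active (T3, T4)
Max concurrent = 2


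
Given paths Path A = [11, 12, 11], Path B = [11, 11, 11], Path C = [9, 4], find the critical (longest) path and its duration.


Path A: 11 + 12 + 11 = 34
Path B: 11 + 11 + 11 = 33
Path C: 9 + 4 = 13
Critical path = longest = max(34, 33, 13)
= 34 (Path A)


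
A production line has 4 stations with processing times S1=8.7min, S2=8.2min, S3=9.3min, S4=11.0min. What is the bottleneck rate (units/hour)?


Bottleneck = longest station time
Station times: [8.7, 8.2, 9.3, 11.0]
Max = 11.0 min
Rate = 60 / 11.0
= 5.45 units/hour (bottleneck: 11.0min)


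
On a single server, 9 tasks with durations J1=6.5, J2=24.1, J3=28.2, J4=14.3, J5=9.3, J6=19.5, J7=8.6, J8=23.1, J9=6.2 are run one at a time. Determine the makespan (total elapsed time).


Sequential makespan: sum all processing times
= 6.5 + 24.1 + 28.2 + 14.3 + 9.3 + 19.5 + 8.6 + 23.1 + 6.2
= 139.8 time units


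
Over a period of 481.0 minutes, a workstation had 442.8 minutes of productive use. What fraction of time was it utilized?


Utilization = busy / total × 100
= 442.8 / 481.0 × 100
= 92.1%


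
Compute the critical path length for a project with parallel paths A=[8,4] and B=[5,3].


Path A: 8 + 4 = 12
Path B: 5 + 3 = 8
Critical path = longest = max(12, 8)
= 12 (Path A)


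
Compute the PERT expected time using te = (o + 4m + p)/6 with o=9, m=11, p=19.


te = (o + 4m + p) / 6
= (9 + 4×11 + 19) / 6
= (9 + 44 + 19) / 6
= 72 / 6
= 12.00


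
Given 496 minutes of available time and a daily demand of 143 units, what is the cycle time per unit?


Cycle time = available time / demand
= 496 / 143
= 3.47 min/unit


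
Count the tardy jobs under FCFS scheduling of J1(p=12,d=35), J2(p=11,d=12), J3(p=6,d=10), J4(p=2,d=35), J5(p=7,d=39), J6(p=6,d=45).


Completion vs due date:
  J1: C=12, d=35 → on time
  J2: C=23, d=12 → TARDY
  J3: C=29, d=10 → TARDY
  J4: C=31, d=35 → on time
  J5: C=38, d=39 → on time
  J6: C=44, d=45 → on time
Tardy jobs: J2, J3
Count = 2


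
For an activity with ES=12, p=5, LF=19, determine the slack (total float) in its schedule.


EF = ES + duration = 12 + 5 = 17
LS = LF - duration = 19 - 5 = 14
Total Float = LF - EF = 19 - 17
(or LS - ES = 14 - 12)
= 2


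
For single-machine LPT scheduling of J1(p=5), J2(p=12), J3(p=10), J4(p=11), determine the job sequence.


LPT: sort by longest processing time first
  J2: p=12
  J4: p=11
  J3: p=10
  J1: p=5
Order: J2 → J4 → J3 → J1


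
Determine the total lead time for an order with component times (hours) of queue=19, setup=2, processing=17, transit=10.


Lead time = queue + setup + processing + transit
= 19 + 2 + 17 + 10
= 48 hours


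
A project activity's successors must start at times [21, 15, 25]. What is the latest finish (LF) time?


LF = min of all successor start times
Successors start at: [21, 15, 25]
LF = min(21, 15, 25)
= 15


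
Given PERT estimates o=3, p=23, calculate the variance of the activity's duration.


σ² = ((p - o) / 6)² = (p - o)² / 36
= (23 - 3)² / 36
= 20² / 36
= 400 / 36
= 11.1111


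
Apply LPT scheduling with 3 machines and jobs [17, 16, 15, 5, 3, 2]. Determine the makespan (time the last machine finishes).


Jobs (LPT sorted): [17, 16, 15, 5, 3, 2]
Machines: 3
  J=17 → Machine 1 (load: 0+17=17)
  J=16 → Machine 2 (load: 0+16=16)
  J=15 → Machine 3 (load: 0+15=15)
  J=5 → Machine 3 (load: 15+5=20)
  J=3 → Machine 2 (load: 16+3=19)
  J=2 → Machine 1 (load: 17+2=19)
Machine loads: [19, 19, 20]
Makespan = max = 20 time units


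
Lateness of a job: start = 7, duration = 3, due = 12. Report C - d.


Completion = 7 + 3 = 10
Lateness = C - d = 10 - 12
= -2


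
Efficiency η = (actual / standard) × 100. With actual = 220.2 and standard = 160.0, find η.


Efficiency = (actual / standard) × 100
= (220.2 / 160.0) × 100
= 137.6%


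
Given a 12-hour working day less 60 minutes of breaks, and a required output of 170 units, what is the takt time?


Available = 12×60 - 60 = 660 min
Takt time = 660 / 170
= 3.88 min/unit


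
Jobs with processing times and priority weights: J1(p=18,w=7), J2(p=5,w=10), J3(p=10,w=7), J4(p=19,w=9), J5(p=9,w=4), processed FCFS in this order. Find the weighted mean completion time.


Completion times:
  J1: C=18, w×C=7×18=126
  J2: C=23, w×C=10×23=230
  J3: C=33, w×C=7×33=231
  J4: C=52, w×C=9×52=468
  J5: C=61, w×C=4×61=244
Sum w×C = 1299
Sum w = 37
Weighted avg = 1299/37
= 35.11


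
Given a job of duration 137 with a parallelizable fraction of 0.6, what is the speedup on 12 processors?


Amdahl's law: T_p = T × ((1-p) + p/N)
= 137 × ((1-0.6) + 0.6/12)
= 137 × (0.40 + 0.0500)
= 137 × 0.4500
= 61.65
Speedup = 137/61.65
= 2.22×


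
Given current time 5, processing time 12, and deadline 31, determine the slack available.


Slack = due - current_time - processing
= 31 - 5 - 12
= 14


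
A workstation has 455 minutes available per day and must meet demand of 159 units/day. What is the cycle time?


Cycle time = available time / demand
= 455 / 159
= 2.86 min/unit


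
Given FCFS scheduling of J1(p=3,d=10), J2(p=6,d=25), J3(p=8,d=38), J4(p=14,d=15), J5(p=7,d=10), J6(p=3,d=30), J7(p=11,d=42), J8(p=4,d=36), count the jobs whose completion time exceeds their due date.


Completion vs due date:
  J1: C=3, d=10 → on time
  J2: C=9, d=25 → on time
  J3: C=17, d=38 → on time
  J4: C=31, d=15 → TARDY
  J5: C=38, d=10 → TARDY
  J6: C=41, d=30 → TARDY
  J7: C=52, d=42 → TARDY
  J8: C=56, d=36 → TARDY
Tardy jobs: J4, J5, J6, J7, J8
Count = 5


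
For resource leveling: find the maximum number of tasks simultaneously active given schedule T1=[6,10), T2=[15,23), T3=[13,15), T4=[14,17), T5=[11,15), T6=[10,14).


Check each time point for overlaps:
  t=13: 3 tasks active (T3, T5, T6)
Max concurrent = 3


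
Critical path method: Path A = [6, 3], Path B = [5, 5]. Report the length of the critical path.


Path A: 6 + 3 = 9
Path B: 5 + 5 = 10
Critical path = longest = max(9, 10)
= 10 (Path B)


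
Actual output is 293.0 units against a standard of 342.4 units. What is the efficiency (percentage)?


Efficiency = (actual / standard) × 100
= (293.0 / 342.4) × 100
= 85.6%


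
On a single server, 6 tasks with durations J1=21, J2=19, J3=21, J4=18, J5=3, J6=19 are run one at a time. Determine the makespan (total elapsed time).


Sequential makespan: sum all processing times
= 21 + 19 + 21 + 18 + 3 + 19
= 101 time units


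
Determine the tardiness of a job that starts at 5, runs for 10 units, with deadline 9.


Completion = start + processing = 5 + 10 = 15
Tardiness = max(0, C - d) = max(0, 15 - 9)
= max(0, 6)
= 6


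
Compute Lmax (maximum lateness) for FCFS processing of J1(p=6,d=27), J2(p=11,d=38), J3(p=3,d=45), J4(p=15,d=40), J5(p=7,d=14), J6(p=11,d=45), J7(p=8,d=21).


Lateness per job (L = C - d):
  J1: C=6, d=27, L=-21
  J2: C=17, d=38, L=-21
  J3: C=20, d=45, L=-25
  J4: C=35, d=40, L=-5
  J5: C=42, d=14, L=28
  J6: C=53, d=45, L=8
  J7: C=61, d=21, L=40
Lmax = max(-21, -21, -25, -5, 28, 8, 40)
= 40


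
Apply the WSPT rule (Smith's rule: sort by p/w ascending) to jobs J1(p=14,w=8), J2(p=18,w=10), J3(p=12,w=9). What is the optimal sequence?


WSPT (Smith's rule): sort by p/w ascending
  J3: p/w = 12/9 = 1.333
  J1: p/w = 14/8 = 1.750
  J2: p/w = 18/10 = 1.800
Order: J3 → J1 → J2


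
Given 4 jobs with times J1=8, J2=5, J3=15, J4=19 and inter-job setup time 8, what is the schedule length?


Makespan = Σ processing + (n-1) × setup
= (8 + 5 + 15 + 19) + (4-1)×8
= 47 + 24
= 71 time units


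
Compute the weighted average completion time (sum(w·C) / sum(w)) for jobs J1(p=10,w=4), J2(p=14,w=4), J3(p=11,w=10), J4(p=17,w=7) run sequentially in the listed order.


Completion times:
  J1: C=10, w×C=4×10=40
  J2: C=24, w×C=4×24=96
  J3: C=35, w×C=10×35=350
  J4: C=52, w×C=7×52=364
Sum w×C = 850
Sum w = 25
Weighted avg = 850/25
= 34.00


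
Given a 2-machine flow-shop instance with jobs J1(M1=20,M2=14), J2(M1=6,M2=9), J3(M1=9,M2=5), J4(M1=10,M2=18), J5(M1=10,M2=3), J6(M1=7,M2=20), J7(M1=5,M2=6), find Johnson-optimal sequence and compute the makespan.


Johnson's rule:
Group 1 (M1≤M2, sort by M1): ['J7', 'J2', 'J6', 'J4']
Group 2 (M1>M2, sort desc M2): ['J1', 'J3', 'J5']
Sequence: J7 → J2 → J6 → J4 → J1 → J3 → J5
Makespan calculation:
  J7: M1 done=5, M2 done=11
  J2: M1 done=11, M2 done=20
  J6: M1 done=18, M2 done=40
  J4: M1 done=28, M2 done=58
  J1: M1 done=48, M2 done=72
  J3: M1 done=57, M2 done=77
  J5: M1 done=67, M2 done=80
= Sequence: J7 → J2 → J6 → J4 → J1 → J3 → J5, Makespan: 80


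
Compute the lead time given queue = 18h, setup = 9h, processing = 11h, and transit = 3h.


Lead time = queue + setup + processing + transit
= 18 + 9 + 11 + 3
= 41 hours


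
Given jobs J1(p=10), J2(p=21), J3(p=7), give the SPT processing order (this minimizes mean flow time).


SPT: sort by shortest processing time
  J3: p=7
  J1: p=10
  J2: p=21
Order: J3 → J1 → J2


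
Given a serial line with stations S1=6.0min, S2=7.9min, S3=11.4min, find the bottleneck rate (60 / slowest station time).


Bottleneck = longest station time
Station times: [6.0, 7.9, 11.4]
Max = 11.4 min
Rate = 60 / 11.4
= 5.26 units/hour (bottleneck: 11.4min)


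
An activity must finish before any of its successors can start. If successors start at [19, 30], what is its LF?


LF = min of all successor start times
Successors start at: [19, 30]
LF = min(19, 30)
= 19


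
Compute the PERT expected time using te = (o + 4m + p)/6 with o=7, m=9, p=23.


te = (o + 4m + p) / 6
= (7 + 4×9 + 23) / 6
= (7 + 36 + 23) / 6
= 66 / 6
= 11.00


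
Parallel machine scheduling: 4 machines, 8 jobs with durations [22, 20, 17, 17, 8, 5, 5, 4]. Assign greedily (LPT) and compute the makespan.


Jobs (LPT sorted): [22, 20, 17, 17, 8, 5, 5, 4]
Machines: 4
  J=22 → Machine 1 (load: 0+22=22)
  J=20 → Machine 2 (load: 0+20=20)
  J=17 → Machine 3 (load: 0+17=17)
  J=17 → Machine 4 (load: 0+17=17)
  J=8 → Machine 3 (load: 17+8=25)
  J=5 → Machine 4 (load: 17+5=22)
  J=5 → Machine 2 (load: 20+5=25)
  J=4 → Machine 1 (load: 22+4=26)
Machine loads: [26, 25, 25, 22]
Makespan = max = 26 time units


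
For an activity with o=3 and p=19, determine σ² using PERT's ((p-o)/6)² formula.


σ² = ((p - o) / 6)² = (p - o)² / 36
= (19 - 3)² / 36
= 16² / 36
= 256 / 36
= 7.1111


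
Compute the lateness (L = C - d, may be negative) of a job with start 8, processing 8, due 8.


Completion = 8 + 8 = 16
Lateness = C - d = 16 - 8
= 8


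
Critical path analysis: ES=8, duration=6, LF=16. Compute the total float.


EF = ES + duration = 8 + 6 = 14
LS = LF - duration = 16 - 6 = 10
Total Float = LF - EF = 16 - 14
(or LS - ES = 10 - 8)
= 2


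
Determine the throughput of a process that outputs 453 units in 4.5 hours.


Throughput = units / time
= 453 / 4.5
= 100.7 units/hour


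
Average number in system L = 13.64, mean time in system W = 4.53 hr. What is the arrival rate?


Little's law: L = λW → λ = L / W
= 13.64 / 4.53
= 3.01 per hour


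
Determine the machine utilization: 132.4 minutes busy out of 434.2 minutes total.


Utilization = busy / total × 100
= 132.4 / 434.2 × 100
= 30.5%


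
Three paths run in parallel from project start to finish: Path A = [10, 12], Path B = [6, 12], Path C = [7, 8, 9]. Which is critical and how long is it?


Path A: 10 + 12 = 22
Path B: 6 + 12 = 18
Path C: 7 + 8 + 9 = 24
Critical path = longest = max(22, 18, 24)
= 24 (Path C)


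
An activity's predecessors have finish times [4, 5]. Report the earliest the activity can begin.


ES = max of all predecessor completion times
Predecessors: [4, 5]
ES = max(4, 5)
= 5


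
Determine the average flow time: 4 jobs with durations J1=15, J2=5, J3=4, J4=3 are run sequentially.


Completion times:
  J1: completes at 15
  J2: completes at 20
  J3: completes at 24
  J4: completes at 27
Sum = 86
Average = 86/4
= 21.50


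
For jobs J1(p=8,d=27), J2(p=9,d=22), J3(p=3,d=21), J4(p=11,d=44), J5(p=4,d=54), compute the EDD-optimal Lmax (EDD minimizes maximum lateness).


EDD order: J3 → J2 → J1 → J4 → J5
Completion and lateness:
  J3: C=3, d=21, L=3-21=-18
  J2: C=12, d=22, L=12-22=-10
  J1: C=20, d=27, L=20-27=-7
  J4: C=31, d=44, L=31-44=-13
  J5: C=35, d=54, L=35-54=-19
Lmax = max(-18, -10, -7, -13, -19)
= -7


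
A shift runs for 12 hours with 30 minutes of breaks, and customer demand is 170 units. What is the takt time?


Available = 12×60 - 30 = 690 min
Takt time = 690 / 170
= 4.06 min/unit


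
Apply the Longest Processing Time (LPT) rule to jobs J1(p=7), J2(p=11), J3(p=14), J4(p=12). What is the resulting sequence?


LPT: sort by longest processing time first
  J3: p=14
  J4: p=12
  J2: p=11
  J1: p=7
Order: J3 → J4 → J2 → J1


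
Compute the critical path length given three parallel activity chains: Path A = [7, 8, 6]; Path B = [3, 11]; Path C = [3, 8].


Path A: 7 + 8 + 6 = 21
Path B: 3 + 11 = 14
Path C: 3 + 8 = 11
Critical path = longest = max(21, 14, 11)
= 21 (Path A)


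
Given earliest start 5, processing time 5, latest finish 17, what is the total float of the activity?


EF = ES + duration = 5 + 5 = 10
LS = LF - duration = 17 - 5 = 12
Total Float = LF - EF = 17 - 10
(or LS - ES = 12 - 5)
= 7


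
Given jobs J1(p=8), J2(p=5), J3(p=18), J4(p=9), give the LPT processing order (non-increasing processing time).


LPT: sort by longest processing time first
  J3: p=18
  J4: p=9
  J1: p=8
  J2: p=5
Order: J3 → J4 → J1 → J2


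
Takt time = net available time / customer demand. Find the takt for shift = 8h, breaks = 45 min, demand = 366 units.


Available = 8×60 - 45 = 435 min
Takt time = 435 / 366
= 1.19 min/unit


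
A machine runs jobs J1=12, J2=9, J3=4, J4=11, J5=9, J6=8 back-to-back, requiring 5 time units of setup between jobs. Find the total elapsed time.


Makespan = Σ processing + (n-1) × setup
= (12 + 9 + 4 + 11 + 9 + 8) + (6-1)×5
= 53 + 25
= 78 time units


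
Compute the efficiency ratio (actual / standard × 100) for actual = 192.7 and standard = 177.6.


Efficiency = (actual / standard) × 100
= (192.7 / 177.6) × 100
= 108.5%
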